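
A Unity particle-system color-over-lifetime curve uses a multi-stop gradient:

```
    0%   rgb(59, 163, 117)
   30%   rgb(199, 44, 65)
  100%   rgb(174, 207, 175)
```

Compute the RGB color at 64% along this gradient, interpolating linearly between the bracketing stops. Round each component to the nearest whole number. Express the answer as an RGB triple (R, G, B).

(187, 123, 118)

64% lies between the 30% and 100% stops, so the local fraction is t = (64 − 30)/(100 − 30) = 34/70 ≈ 0.4857.
R = 199 + 0.4857 × (174 − 199) = 186.857 → 187
G = 44 + 0.4857 × (207 − 44) = 123.169 → 123
B = 65 + 0.4857 × (175 − 65) = 118.427 → 118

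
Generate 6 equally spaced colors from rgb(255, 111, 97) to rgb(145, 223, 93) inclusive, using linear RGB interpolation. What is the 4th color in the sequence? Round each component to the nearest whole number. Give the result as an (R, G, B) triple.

(189, 178, 95)

With 6 swatches and endpoints inclusive, swatch 4 sits at t = (4 − 1)/(6 − 1) = 3/5 ≈ 0.6.
R = 255 + 0.6 × (145 − 255) = 189 → 189
G = 111 + 0.6 × (223 − 111) = 178.2 → 178
B = 97 + 0.6 × (93 − 97) = 94.6 → 95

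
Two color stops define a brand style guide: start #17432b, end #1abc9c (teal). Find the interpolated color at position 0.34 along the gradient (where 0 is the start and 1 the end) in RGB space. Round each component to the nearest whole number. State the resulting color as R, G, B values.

#17432b → (23, 67, 43); #1abc9c → (26, 188, 156).
R = 23 + 0.34 × (26 − 23) = 23 + 0.34 × 3 = 24.02 → 24
G = 67 + 0.34 × (188 − 67) = 67 + 0.34 × 121 = 108.14 → 108
B = 43 + 0.34 × (156 − 43) = 43 + 0.34 × 113 = 81.42 → 81
So the blended color is (24, 108, 81), about #186c51.

(24, 108, 81)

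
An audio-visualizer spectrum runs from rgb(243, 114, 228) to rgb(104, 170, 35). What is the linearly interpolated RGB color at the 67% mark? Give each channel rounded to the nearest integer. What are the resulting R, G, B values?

(150, 152, 99)

67% corresponds to t = 0.67.
R = 243 + 0.67 × (104 − 243) = 243 + 0.67 × -139 = 149.87 → 150
G = 114 + 0.67 × (170 − 114) = 114 + 0.67 × 56 = 151.52 → 152
B = 228 + 0.67 × (35 − 228) = 228 + 0.67 × -193 = 98.69 → 99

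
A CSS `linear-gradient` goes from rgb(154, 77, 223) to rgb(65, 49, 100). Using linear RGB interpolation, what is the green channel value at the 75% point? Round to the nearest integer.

G = 77 + 0.75 × (49 − 77) = 56 → 56

56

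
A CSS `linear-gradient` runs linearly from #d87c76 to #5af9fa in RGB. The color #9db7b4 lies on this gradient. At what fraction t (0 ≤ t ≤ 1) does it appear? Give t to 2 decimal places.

0.47

Invert the lerp on the B channel (largest span, 132): t = (180 − 118) / (250 − 118) = 62/132 = 0.4697.
Check on R: (157 − 216)/(90 − 216) = 0.4683 ✓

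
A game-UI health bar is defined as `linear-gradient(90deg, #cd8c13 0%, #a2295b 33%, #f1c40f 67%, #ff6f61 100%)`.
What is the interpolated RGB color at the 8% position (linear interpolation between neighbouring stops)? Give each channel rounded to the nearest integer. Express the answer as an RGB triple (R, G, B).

8% lies between the 0% and 33% stops, so the local fraction is t = (8 − 0)/(33 − 0) = 8/33 ≈ 0.2424.
#cd8c13 → (205, 140, 19); #a2295b → (162, 41, 91).
R = 205 + 0.2424 × (162 − 205) = 194.577 → 195
G = 140 + 0.2424 × (41 − 140) = 116.002 → 116
B = 19 + 0.2424 × (91 − 19) = 36.453 → 36

(195, 116, 36)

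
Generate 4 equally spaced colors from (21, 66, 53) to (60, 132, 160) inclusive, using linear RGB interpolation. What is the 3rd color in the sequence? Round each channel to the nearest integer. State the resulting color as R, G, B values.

With 4 swatches and endpoints inclusive, swatch 3 sits at t = (3 − 1)/(4 − 1) = 2/3 ≈ 0.6667.
R = 21 + 0.6667 × (60 − 21) = 47.001 → 47
G = 66 + 0.6667 × (132 − 66) = 110.002 → 110
B = 53 + 0.6667 × (160 − 53) = 124.337 → 124

(47, 110, 124)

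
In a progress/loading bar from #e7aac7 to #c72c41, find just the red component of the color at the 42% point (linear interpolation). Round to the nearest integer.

218

R₁ = 231 (from #e7aac7), R₂ = 199 (from #c72c41).
R = 231 + 0.42 × (199 − 231) = 217.56 → 218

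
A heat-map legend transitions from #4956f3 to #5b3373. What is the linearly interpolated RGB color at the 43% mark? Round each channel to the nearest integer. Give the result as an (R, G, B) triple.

(81, 71, 188)

#4956f3 → (73, 86, 243); #5b3373 → (91, 51, 115).
43% corresponds to t = 0.43.
R = 73 + 0.43 × (91 − 73) = 73 + 0.43 × 18 = 80.74 → 81
G = 86 + 0.43 × (51 − 86) = 86 + 0.43 × -35 = 70.95 → 71
B = 243 + 0.43 × (115 − 243) = 243 + 0.43 × -128 = 187.96 → 188
So the blended color is (81, 71, 188), about #5147bc.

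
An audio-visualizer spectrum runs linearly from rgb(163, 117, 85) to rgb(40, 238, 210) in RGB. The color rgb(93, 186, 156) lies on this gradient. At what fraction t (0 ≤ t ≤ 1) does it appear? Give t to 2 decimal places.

0.57

Invert the lerp on the B channel (largest span, 125): t = (156 − 85) / (210 − 85) = 71/125 = 0.568.
Check on R: (93 − 163)/(40 − 163) = 0.5691 ✓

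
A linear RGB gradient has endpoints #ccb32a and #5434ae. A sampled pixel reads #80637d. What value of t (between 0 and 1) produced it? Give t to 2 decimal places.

Invert the lerp on the B channel (largest span, 132): t = (125 − 42) / (174 − 42) = 83/132 = 0.62879.
Check on R: (128 − 204)/(84 − 204) = 0.6333 ✓

0.63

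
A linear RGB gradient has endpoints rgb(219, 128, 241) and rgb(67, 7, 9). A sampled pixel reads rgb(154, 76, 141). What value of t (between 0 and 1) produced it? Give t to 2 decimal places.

Invert the lerp on the B channel (largest span, 232): t = (141 − 241) / (9 − 241) = -100/-232 = 0.43103.
Check on R: (154 − 219)/(67 − 219) = 0.4276 ✓

0.43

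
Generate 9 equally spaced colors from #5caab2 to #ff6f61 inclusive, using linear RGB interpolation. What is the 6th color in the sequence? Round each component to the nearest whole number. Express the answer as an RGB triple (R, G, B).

(194, 133, 127)

With 9 swatches and endpoints inclusive, swatch 6 sits at t = (6 − 1)/(9 − 1) = 5/8 ≈ 0.625.
#5caab2 → (92, 170, 178); #ff6f61 → (255, 111, 97).
R = 92 + 0.625 × (255 − 92) = 193.875 → 194
G = 170 + 0.625 × (111 − 170) = 133.125 → 133
B = 178 + 0.625 × (97 − 178) = 127.375 → 127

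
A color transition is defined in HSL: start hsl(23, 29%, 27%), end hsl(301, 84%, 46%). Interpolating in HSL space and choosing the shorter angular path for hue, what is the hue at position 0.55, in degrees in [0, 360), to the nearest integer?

Hue: 301 − 23 = 278°, but |278| > 180 so the shorter arc goes the other way: Δh = 278 − 360 = -82°.
H = 23 + 0.55 × (-82) = -22.1 → -22 → -22 mod 360 = 338°

338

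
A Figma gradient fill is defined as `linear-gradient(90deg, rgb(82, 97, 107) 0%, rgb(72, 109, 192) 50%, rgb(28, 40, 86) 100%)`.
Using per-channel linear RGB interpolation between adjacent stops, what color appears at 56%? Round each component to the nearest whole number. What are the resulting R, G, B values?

56% lies between the 50% and 100% stops, so the local fraction is t = (56 − 50)/(100 − 50) = 6/50 ≈ 0.12.
R = 72 + 0.12 × (28 − 72) = 66.72 → 67
G = 109 + 0.12 × (40 − 109) = 100.72 → 101
B = 192 + 0.12 × (86 − 192) = 179.28 → 179

(67, 101, 179)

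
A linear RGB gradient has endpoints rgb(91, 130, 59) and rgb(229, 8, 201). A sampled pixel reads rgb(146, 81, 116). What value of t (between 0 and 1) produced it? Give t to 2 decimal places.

Invert the lerp on the B channel (largest span, 142): t = (116 − 59) / (201 − 59) = 57/142 = 0.40141.
Check on R: (146 − 91)/(229 − 91) = 0.3986 ✓

0.40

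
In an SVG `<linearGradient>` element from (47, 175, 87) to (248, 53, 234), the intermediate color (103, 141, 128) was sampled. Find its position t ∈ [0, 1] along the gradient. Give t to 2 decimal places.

Invert the lerp on the R channel (largest span, 201): t = (103 − 47) / (248 − 47) = 56/201 = 0.27861.
Check on G: (141 − 175)/(53 − 175) = 0.2787 ✓

0.28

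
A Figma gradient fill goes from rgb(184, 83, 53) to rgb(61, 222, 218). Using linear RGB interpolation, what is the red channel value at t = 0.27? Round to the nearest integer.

R = 184 + 0.27 × (61 − 184) = 150.79 → 151

151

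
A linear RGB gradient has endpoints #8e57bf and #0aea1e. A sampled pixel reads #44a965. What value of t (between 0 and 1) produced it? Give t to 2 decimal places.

0.56

Invert the lerp on the B channel (largest span, 161): t = (101 − 191) / (30 − 191) = -90/-161 = 0.55901.
Check on R: (68 − 142)/(10 − 142) = 0.5606 ✓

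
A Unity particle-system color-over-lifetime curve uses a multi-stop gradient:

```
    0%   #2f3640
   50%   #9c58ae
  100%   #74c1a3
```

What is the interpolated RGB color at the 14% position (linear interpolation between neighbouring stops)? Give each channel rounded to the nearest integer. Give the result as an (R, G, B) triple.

14% lies between the 0% and 50% stops, so the local fraction is t = (14 − 0)/(50 − 0) = 14/50 ≈ 0.28.
#2f3640 → (47, 54, 64); #9c58ae → (156, 88, 174).
R = 47 + 0.28 × (156 − 47) = 77.52 → 78
G = 54 + 0.28 × (88 − 54) = 63.52 → 64
B = 64 + 0.28 × (174 − 64) = 94.8 → 95

(78, 64, 95)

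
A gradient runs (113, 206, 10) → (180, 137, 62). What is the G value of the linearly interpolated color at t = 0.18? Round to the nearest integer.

194

G = 206 + 0.18 × (137 − 206) = 193.58 → 194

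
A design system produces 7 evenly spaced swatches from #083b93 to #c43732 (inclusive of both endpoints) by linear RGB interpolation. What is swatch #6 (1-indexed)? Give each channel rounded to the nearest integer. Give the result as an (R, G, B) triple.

With 7 swatches and endpoints inclusive, swatch 6 sits at t = (6 − 1)/(7 − 1) = 5/6 ≈ 0.8333.
#083b93 → (8, 59, 147); #c43732 → (196, 55, 50).
R = 8 + 0.8333 × (196 − 8) = 164.66 → 165
G = 59 + 0.8333 × (55 − 59) = 55.667 → 56
B = 147 + 0.8333 × (50 − 147) = 66.17 → 66

(165, 56, 66)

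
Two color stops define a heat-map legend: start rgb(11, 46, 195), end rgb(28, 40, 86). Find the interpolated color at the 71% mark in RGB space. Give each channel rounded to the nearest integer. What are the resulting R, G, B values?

71% corresponds to t = 0.71.
R = 11 + 0.71 × (28 − 11) = 11 + 0.71 × 17 = 23.07 → 23
G = 46 + 0.71 × (40 − 46) = 46 + 0.71 × -6 = 41.74 → 42
B = 195 + 0.71 × (86 − 195) = 195 + 0.71 × -109 = 117.61 → 118

(23, 42, 118)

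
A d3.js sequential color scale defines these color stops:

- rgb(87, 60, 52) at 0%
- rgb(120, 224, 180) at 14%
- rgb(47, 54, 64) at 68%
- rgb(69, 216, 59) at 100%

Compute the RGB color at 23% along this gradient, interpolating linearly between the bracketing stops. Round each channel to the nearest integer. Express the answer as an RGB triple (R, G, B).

(108, 196, 161)

23% lies between the 14% and 68% stops, so the local fraction is t = (23 − 14)/(68 − 14) = 9/54 ≈ 0.1667.
R = 120 + 0.1667 × (47 − 120) = 107.831 → 108
G = 224 + 0.1667 × (54 − 224) = 195.661 → 196
B = 180 + 0.1667 × (64 − 180) = 160.663 → 161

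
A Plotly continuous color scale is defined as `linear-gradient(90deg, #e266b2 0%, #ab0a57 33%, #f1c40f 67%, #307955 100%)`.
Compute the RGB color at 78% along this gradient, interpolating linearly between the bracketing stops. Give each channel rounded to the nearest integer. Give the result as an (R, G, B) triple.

(177, 171, 38)

78% lies between the 67% and 100% stops, so the local fraction is t = (78 − 67)/(100 − 67) = 11/33 ≈ 0.3333.
#f1c40f → (241, 196, 15); #307955 → (48, 121, 85).
R = 241 + 0.3333 × (48 − 241) = 176.673 → 177
G = 196 + 0.3333 × (121 − 196) = 171.002 → 171
B = 15 + 0.3333 × (85 − 15) = 38.331 → 38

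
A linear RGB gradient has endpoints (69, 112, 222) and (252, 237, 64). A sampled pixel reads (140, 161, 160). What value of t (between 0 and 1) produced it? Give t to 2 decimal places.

Invert the lerp on the R channel (largest span, 183): t = (140 − 69) / (252 − 69) = 71/183 = 0.38798.
Check on G: (161 − 112)/(237 − 112) = 0.392 ✓

0.39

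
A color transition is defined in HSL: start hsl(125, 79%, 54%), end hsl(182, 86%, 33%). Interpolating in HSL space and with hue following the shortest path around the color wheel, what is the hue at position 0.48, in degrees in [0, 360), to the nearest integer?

Hue arc: Δh = 182 − 125 = 57° (|Δh| ≤ 180, already the shorter path).
H = 125 + 0.48 × (57) = 152.36 → 152°

152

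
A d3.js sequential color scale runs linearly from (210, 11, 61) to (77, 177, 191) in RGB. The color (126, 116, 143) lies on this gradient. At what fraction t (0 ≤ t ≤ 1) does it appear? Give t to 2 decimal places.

0.63

Invert the lerp on the G channel (largest span, 166): t = (116 − 11) / (177 − 11) = 105/166 = 0.63253.
Check on R: (126 − 210)/(77 − 210) = 0.6316 ✓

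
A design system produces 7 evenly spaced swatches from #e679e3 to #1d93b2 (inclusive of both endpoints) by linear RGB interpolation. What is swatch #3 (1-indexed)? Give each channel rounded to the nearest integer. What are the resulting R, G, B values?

(163, 130, 211)

With 7 swatches and endpoints inclusive, swatch 3 sits at t = (3 − 1)/(7 − 1) = 2/6 ≈ 0.3333.
#e679e3 → (230, 121, 227); #1d93b2 → (29, 147, 178).
R = 230 + 0.3333 × (29 − 230) = 163.007 → 163
G = 121 + 0.3333 × (147 − 121) = 129.666 → 130
B = 227 + 0.3333 × (178 − 227) = 210.668 → 211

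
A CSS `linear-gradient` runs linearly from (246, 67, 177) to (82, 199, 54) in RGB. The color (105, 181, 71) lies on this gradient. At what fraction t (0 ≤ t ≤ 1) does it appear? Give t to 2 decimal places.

0.86

Invert the lerp on the R channel (largest span, 164): t = (105 − 246) / (82 − 246) = -141/-164 = 0.85976.
Check on G: (181 − 67)/(199 − 67) = 0.8636 ✓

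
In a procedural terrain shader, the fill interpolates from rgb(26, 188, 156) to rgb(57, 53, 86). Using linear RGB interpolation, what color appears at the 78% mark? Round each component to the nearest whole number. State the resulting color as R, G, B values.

78% corresponds to t = 0.78.
R = 26 + 0.78 × (57 − 26) = 26 + 0.78 × 31 = 50.18 → 50
G = 188 + 0.78 × (53 − 188) = 188 + 0.78 × -135 = 82.7 → 83
B = 156 + 0.78 × (86 − 156) = 156 + 0.78 × -70 = 101.4 → 101

(50, 83, 101)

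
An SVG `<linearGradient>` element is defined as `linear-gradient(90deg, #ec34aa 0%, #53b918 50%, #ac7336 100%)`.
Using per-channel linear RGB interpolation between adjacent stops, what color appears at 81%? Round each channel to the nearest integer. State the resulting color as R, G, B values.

(138, 142, 43)

81% lies between the 50% and 100% stops, so the local fraction is t = (81 − 50)/(100 − 50) = 31/50 ≈ 0.62.
#53b918 → (83, 185, 24); #ac7336 → (172, 115, 54).
R = 83 + 0.62 × (172 − 83) = 138.18 → 138
G = 185 + 0.62 × (115 − 185) = 141.6 → 142
B = 24 + 0.62 × (54 − 24) = 42.6 → 43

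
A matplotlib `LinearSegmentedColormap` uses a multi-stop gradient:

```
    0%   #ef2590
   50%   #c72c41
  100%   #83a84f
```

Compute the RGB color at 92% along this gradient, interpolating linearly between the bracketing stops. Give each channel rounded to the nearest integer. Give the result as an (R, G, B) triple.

92% lies between the 50% and 100% stops, so the local fraction is t = (92 − 50)/(100 − 50) = 42/50 ≈ 0.84.
#c72c41 → (199, 44, 65); #83a84f → (131, 168, 79).
R = 199 + 0.84 × (131 − 199) = 141.88 → 142
G = 44 + 0.84 × (168 − 44) = 148.16 → 148
B = 65 + 0.84 × (79 − 65) = 76.76 → 77

(142, 148, 77)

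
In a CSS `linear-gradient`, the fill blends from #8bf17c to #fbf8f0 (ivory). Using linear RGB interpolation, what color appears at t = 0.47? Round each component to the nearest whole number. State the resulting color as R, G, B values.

#8bf17c → (139, 241, 124); #fbf8f0 → (251, 248, 240).
R = 139 + 0.47 × (251 − 139) = 139 + 0.47 × 112 = 191.64 → 192
G = 241 + 0.47 × (248 − 241) = 241 + 0.47 × 7 = 244.29 → 244
B = 124 + 0.47 × (240 − 124) = 124 + 0.47 × 116 = 178.52 → 179

(192, 244, 179)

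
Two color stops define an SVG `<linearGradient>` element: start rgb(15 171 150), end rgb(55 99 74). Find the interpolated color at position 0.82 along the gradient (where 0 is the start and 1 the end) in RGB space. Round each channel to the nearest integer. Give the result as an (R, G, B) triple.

(48, 112, 88)

R = 15 + 0.82 × (55 − 15) = 15 + 0.82 × 40 = 47.8 → 48
G = 171 + 0.82 × (99 − 171) = 171 + 0.82 × -72 = 111.96 → 112
B = 150 + 0.82 × (74 − 150) = 150 + 0.82 × -76 = 87.68 → 88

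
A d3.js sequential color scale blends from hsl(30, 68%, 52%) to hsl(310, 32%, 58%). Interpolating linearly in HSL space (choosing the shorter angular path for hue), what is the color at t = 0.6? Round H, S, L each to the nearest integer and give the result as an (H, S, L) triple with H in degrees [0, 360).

(342, 46, 56)

Hue: 310 − 30 = 280°, but |280| > 180 so the shorter arc goes the other way: Δh = 280 − 360 = -80°.
H = 30 + 0.6 × (-80) = -18 → -18 → -18 mod 360 = 342°
S = 68 + 0.6 × (32 − 68) = 46.4 → 46%
L = 52 + 0.6 × (58 − 52) = 55.6 → 56%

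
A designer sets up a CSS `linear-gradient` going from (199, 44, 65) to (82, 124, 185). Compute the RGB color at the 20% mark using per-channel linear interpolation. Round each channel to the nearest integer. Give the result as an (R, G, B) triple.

(176, 60, 89)

20% corresponds to t = 0.2.
R = 199 + 0.2 × (82 − 199) = 199 + 0.2 × -117 = 175.6 → 176
G = 44 + 0.2 × (124 − 44) = 44 + 0.2 × 80 = 60 → 60
B = 65 + 0.2 × (185 − 65) = 65 + 0.2 × 120 = 89 → 89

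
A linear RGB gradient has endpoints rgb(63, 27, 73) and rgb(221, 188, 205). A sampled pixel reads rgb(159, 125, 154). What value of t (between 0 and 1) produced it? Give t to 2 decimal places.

0.61

Invert the lerp on the G channel (largest span, 161): t = (125 − 27) / (188 − 27) = 98/161 = 0.6087.
Check on R: (159 − 63)/(221 − 63) = 0.6076 ✓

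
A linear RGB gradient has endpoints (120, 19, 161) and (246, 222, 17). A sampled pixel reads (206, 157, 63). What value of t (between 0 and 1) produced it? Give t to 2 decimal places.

0.68

Invert the lerp on the G channel (largest span, 203): t = (157 − 19) / (222 − 19) = 138/203 = 0.6798.
Check on R: (206 − 120)/(246 − 120) = 0.6825 ✓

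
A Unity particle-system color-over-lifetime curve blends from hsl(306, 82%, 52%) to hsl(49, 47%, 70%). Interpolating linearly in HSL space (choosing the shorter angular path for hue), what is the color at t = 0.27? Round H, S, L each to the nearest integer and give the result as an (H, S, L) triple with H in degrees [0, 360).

Hue: 49 − 306 = -257°, but |-257| > 180 so the shorter arc goes the other way: Δh = -257 + 360 = 103°.
H = 306 + 0.27 × (103) = 333.81 → 334°
S = 82 + 0.27 × (47 − 82) = 72.55 → 73%
L = 52 + 0.27 × (70 − 52) = 56.86 → 57%

(334, 73, 57)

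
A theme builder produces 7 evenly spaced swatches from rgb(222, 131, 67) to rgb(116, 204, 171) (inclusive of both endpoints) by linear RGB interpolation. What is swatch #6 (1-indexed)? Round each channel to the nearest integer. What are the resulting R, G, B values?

(134, 192, 154)

With 7 swatches and endpoints inclusive, swatch 6 sits at t = (6 − 1)/(7 − 1) = 5/6 ≈ 0.8333.
R = 222 + 0.8333 × (116 − 222) = 133.67 → 134
G = 131 + 0.8333 × (204 − 131) = 191.831 → 192
B = 67 + 0.8333 × (171 − 67) = 153.663 → 154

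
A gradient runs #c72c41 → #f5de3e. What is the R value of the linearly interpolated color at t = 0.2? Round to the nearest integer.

R₁ = 199 (from #c72c41), R₂ = 245 (from #f5de3e).
R = 199 + 0.2 × (245 − 199) = 208.2 → 208

208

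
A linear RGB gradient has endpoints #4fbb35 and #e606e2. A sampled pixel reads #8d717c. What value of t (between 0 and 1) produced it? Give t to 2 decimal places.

0.41

Invert the lerp on the G channel (largest span, 181): t = (113 − 187) / (6 − 187) = -74/-181 = 0.40884.
Check on R: (141 − 79)/(230 − 79) = 0.4106 ✓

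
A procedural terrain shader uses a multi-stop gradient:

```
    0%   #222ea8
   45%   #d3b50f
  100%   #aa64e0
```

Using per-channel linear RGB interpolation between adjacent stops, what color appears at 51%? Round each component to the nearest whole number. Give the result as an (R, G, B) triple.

(207, 172, 38)

51% lies between the 45% and 100% stops, so the local fraction is t = (51 − 45)/(100 − 45) = 6/55 ≈ 0.1091.
#d3b50f → (211, 181, 15); #aa64e0 → (170, 100, 224).
R = 211 + 0.1091 × (170 − 211) = 206.527 → 207
G = 181 + 0.1091 × (100 − 181) = 172.163 → 172
B = 15 + 0.1091 × (224 − 15) = 37.802 → 38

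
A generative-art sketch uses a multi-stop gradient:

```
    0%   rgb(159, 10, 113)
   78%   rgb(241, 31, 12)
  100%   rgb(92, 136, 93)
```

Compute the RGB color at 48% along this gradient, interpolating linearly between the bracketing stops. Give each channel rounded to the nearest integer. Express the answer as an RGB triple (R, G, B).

(209, 23, 51)

48% lies between the 0% and 78% stops, so the local fraction is t = (48 − 0)/(78 − 0) = 48/78 ≈ 0.6154.
R = 159 + 0.6154 × (241 − 159) = 209.463 → 209
G = 10 + 0.6154 × (31 − 10) = 22.923 → 23
B = 113 + 0.6154 × (12 − 113) = 50.845 → 51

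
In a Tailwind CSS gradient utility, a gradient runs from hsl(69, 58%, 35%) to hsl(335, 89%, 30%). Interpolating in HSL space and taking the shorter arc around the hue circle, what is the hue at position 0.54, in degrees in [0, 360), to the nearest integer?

Hue: 335 − 69 = 266°, but |266| > 180 so the shorter arc goes the other way: Δh = 266 − 360 = -94°.
H = 69 + 0.54 × (-94) = 18.24 → 18°

18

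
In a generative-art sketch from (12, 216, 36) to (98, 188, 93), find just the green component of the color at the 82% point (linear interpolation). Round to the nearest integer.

G = 216 + 0.82 × (188 − 216) = 193.04 → 193

193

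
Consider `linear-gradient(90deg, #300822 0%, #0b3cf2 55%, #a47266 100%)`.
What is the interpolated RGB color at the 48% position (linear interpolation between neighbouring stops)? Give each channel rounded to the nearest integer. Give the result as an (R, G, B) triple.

48% lies between the 0% and 55% stops, so the local fraction is t = (48 − 0)/(55 − 0) = 48/55 ≈ 0.8727.
#300822 → (48, 8, 34); #0b3cf2 → (11, 60, 242).
R = 48 + 0.8727 × (11 − 48) = 15.71 → 16
G = 8 + 0.8727 × (60 − 8) = 53.38 → 53
B = 34 + 0.8727 × (242 − 34) = 215.522 → 216

(16, 53, 216)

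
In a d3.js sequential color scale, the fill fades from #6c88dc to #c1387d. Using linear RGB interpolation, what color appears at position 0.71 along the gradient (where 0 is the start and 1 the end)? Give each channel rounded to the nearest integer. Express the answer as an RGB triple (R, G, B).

(168, 79, 153)

#6c88dc → (108, 136, 220); #c1387d → (193, 56, 125).
R = 108 + 0.71 × (193 − 108) = 108 + 0.71 × 85 = 168.35 → 168
G = 136 + 0.71 × (56 − 136) = 136 + 0.71 × -80 = 79.2 → 79
B = 220 + 0.71 × (125 − 220) = 220 + 0.71 × -95 = 152.55 → 153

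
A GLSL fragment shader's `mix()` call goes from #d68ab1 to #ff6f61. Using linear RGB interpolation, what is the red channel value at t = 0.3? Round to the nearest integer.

R₁ = 214 (from #d68ab1), R₂ = 255 (from #ff6f61).
R = 214 + 0.3 × (255 − 214) = 226.3 → 226

226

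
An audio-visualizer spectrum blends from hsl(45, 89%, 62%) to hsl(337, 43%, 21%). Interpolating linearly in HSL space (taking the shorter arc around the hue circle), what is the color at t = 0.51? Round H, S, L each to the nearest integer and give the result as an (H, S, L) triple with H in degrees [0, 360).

Hue: 337 − 45 = 292°, but |292| > 180 so the shorter arc goes the other way: Δh = 292 − 360 = -68°.
H = 45 + 0.51 × (-68) = 10.32 → 10°
S = 89 + 0.51 × (43 − 89) = 65.54 → 66%
L = 62 + 0.51 × (21 − 62) = 41.09 → 41%

(10, 66, 41)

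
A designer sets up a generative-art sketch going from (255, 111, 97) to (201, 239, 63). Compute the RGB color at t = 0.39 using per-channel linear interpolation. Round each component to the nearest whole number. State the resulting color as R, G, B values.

(234, 161, 84)

R = 255 + 0.39 × (201 − 255) = 255 + 0.39 × -54 = 233.94 → 234
G = 111 + 0.39 × (239 − 111) = 111 + 0.39 × 128 = 160.92 → 161
B = 97 + 0.39 × (63 − 97) = 97 + 0.39 × -34 = 83.74 → 84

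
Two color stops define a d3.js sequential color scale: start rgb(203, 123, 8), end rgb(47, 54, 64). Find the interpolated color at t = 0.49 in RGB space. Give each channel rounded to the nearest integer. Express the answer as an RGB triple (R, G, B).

R = 203 + 0.49 × (47 − 203) = 203 + 0.49 × -156 = 126.56 → 127
G = 123 + 0.49 × (54 − 123) = 123 + 0.49 × -69 = 89.19 → 89
B = 8 + 0.49 × (64 − 8) = 8 + 0.49 × 56 = 35.44 → 35

(127, 89, 35)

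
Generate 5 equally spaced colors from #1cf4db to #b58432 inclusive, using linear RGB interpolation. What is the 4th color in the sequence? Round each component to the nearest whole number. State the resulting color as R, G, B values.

(143, 160, 92)

With 5 swatches and endpoints inclusive, swatch 4 sits at t = (4 − 1)/(5 − 1) = 3/4 ≈ 0.75.
#1cf4db → (28, 244, 219); #b58432 → (181, 132, 50).
R = 28 + 0.75 × (181 − 28) = 142.75 → 143
G = 244 + 0.75 × (132 − 244) = 160 → 160
B = 219 + 0.75 × (50 − 219) = 92.25 → 92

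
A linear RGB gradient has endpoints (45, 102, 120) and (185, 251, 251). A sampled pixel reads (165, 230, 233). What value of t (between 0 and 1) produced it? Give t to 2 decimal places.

Invert the lerp on the G channel (largest span, 149): t = (230 − 102) / (251 − 102) = 128/149 = 0.85906.
Check on R: (165 − 45)/(185 − 45) = 0.8571 ✓

0.86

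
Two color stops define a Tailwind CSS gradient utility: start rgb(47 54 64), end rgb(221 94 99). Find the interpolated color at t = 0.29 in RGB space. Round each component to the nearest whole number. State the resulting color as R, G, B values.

(97, 66, 74)

R = 47 + 0.29 × (221 − 47) = 47 + 0.29 × 174 = 97.46 → 97
G = 54 + 0.29 × (94 − 54) = 54 + 0.29 × 40 = 65.6 → 66
B = 64 + 0.29 × (99 − 64) = 64 + 0.29 × 35 = 74.15 → 74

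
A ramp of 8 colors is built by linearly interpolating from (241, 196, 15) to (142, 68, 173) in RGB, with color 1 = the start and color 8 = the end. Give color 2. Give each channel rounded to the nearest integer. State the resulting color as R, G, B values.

(227, 178, 38)

With 8 swatches and endpoints inclusive, swatch 2 sits at t = (2 − 1)/(8 − 1) = 1/7 ≈ 0.1429.
R = 241 + 0.1429 × (142 − 241) = 226.853 → 227
G = 196 + 0.1429 × (68 − 196) = 177.709 → 178
B = 15 + 0.1429 × (173 − 15) = 37.578 → 38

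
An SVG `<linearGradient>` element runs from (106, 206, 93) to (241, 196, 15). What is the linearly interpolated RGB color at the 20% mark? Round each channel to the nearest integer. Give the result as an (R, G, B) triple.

(133, 204, 77)

20% corresponds to t = 0.2.
R = 106 + 0.2 × (241 − 106) = 106 + 0.2 × 135 = 133 → 133
G = 206 + 0.2 × (196 − 206) = 206 + 0.2 × -10 = 204 → 204
B = 93 + 0.2 × (15 − 93) = 93 + 0.2 × -78 = 77.4 → 77
So the blended color is (133, 204, 77), about #85cc4d.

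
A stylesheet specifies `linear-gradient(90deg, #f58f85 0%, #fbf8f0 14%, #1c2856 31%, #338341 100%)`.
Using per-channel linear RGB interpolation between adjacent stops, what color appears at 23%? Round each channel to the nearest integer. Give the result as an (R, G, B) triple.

23% lies between the 14% and 31% stops, so the local fraction is t = (23 − 14)/(31 − 14) = 9/17 ≈ 0.5294.
#fbf8f0 → (251, 248, 240); #1c2856 → (28, 40, 86).
R = 251 + 0.5294 × (28 − 251) = 132.944 → 133
G = 248 + 0.5294 × (40 − 248) = 137.885 → 138
B = 240 + 0.5294 × (86 − 240) = 158.472 → 158

(133, 138, 158)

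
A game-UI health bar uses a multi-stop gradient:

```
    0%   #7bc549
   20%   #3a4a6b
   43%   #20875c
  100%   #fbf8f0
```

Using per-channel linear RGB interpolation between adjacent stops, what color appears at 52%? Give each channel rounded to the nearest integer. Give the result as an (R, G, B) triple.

(67, 153, 115)

52% lies between the 43% and 100% stops, so the local fraction is t = (52 − 43)/(100 − 43) = 9/57 ≈ 0.1579.
#20875c → (32, 135, 92); #fbf8f0 → (251, 248, 240).
R = 32 + 0.1579 × (251 − 32) = 66.58 → 67
G = 135 + 0.1579 × (248 − 135) = 152.843 → 153
B = 92 + 0.1579 × (240 − 92) = 115.369 → 115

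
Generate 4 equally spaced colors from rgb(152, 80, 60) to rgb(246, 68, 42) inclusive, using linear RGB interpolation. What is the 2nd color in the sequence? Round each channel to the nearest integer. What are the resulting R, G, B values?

With 4 swatches and endpoints inclusive, swatch 2 sits at t = (2 − 1)/(4 − 1) = 1/3 ≈ 0.3333.
R = 152 + 0.3333 × (246 − 152) = 183.33 → 183
G = 80 + 0.3333 × (68 − 80) = 76 → 76
B = 60 + 0.3333 × (42 − 60) = 54.001 → 54

(183, 76, 54)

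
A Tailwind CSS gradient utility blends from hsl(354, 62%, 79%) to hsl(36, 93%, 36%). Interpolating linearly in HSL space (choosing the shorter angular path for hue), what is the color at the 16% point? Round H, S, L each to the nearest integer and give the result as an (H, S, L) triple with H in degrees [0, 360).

(1, 67, 72)

Hue: 36 − 354 = -318°, but |-318| > 180 so the shorter arc goes the other way: Δh = -318 + 360 = 42°.
H = 354 + 0.16 × (42) = 360.72 → 361 → 361 mod 360 = 1°
S = 62 + 0.16 × (93 − 62) = 66.96 → 67%
L = 79 + 0.16 × (36 − 79) = 72.12 → 72%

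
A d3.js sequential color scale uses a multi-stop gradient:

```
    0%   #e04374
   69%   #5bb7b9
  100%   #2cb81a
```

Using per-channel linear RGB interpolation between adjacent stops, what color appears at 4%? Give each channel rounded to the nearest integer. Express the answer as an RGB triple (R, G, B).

(216, 74, 120)

4% lies between the 0% and 69% stops, so the local fraction is t = (4 − 0)/(69 − 0) = 4/69 ≈ 0.058.
#e04374 → (224, 67, 116); #5bb7b9 → (91, 183, 185).
R = 224 + 0.058 × (91 − 224) = 216.286 → 216
G = 67 + 0.058 × (183 − 67) = 73.728 → 74
B = 116 + 0.058 × (185 − 116) = 120.002 → 120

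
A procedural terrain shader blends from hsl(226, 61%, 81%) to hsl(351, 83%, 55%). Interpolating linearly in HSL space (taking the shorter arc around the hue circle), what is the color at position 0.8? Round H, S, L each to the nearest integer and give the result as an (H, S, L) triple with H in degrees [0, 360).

Hue arc: Δh = 351 − 226 = 125° (|Δh| ≤ 180, already the shorter path).
H = 226 + 0.8 × (125) = 326 → 326°
S = 61 + 0.8 × (83 − 61) = 78.6 → 79%
L = 81 + 0.8 × (55 − 81) = 60.2 → 60%

(326, 79, 60)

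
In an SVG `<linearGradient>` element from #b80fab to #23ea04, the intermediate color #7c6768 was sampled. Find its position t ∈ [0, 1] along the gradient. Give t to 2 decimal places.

0.40

Invert the lerp on the G channel (largest span, 219): t = (103 − 15) / (234 − 15) = 88/219 = 0.40183.
Check on R: (124 − 184)/(35 − 184) = 0.4027 ✓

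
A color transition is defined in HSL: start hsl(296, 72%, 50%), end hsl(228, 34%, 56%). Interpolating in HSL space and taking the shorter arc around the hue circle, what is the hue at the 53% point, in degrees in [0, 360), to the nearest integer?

Hue arc: Δh = 228 − 296 = -68° (|Δh| ≤ 180, already the shorter path).
H = 296 + 0.53 × (-68) = 259.96 → 260°

260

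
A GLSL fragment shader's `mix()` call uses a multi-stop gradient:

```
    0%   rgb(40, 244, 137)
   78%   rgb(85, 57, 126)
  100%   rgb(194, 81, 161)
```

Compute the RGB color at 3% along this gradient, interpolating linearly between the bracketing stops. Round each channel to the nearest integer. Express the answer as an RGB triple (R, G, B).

(42, 237, 137)

3% lies between the 0% and 78% stops, so the local fraction is t = (3 − 0)/(78 − 0) = 3/78 ≈ 0.0385.
R = 40 + 0.0385 × (85 − 40) = 41.733 → 42
G = 244 + 0.0385 × (57 − 244) = 236.8 → 237
B = 137 + 0.0385 × (126 − 137) = 136.577 → 137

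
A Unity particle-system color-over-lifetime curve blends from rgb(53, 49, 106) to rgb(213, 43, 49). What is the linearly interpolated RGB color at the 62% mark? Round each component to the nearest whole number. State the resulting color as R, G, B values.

62% corresponds to t = 0.62.
R = 53 + 0.62 × (213 − 53) = 53 + 0.62 × 160 = 152.2 → 152
G = 49 + 0.62 × (43 − 49) = 49 + 0.62 × -6 = 45.28 → 45
B = 106 + 0.62 × (49 − 106) = 106 + 0.62 × -57 = 70.66 → 71

(152, 45, 71)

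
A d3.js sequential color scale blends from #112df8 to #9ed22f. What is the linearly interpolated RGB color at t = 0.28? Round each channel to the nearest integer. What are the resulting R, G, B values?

#112df8 → (17, 45, 248); #9ed22f → (158, 210, 47).
R = 17 + 0.28 × (158 − 17) = 17 + 0.28 × 141 = 56.48 → 56
G = 45 + 0.28 × (210 − 45) = 45 + 0.28 × 165 = 91.2 → 91
B = 248 + 0.28 × (47 − 248) = 248 + 0.28 × -201 = 191.72 → 192

(56, 91, 192)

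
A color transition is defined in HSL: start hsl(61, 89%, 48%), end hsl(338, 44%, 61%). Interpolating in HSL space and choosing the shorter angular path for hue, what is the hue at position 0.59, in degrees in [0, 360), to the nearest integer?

12

Hue: 338 − 61 = 277°, but |277| > 180 so the shorter arc goes the other way: Δh = 277 − 360 = -83°.
H = 61 + 0.59 × (-83) = 12.03 → 12°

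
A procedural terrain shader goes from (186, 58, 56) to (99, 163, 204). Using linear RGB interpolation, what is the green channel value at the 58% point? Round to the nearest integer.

G = 58 + 0.58 × (163 − 58) = 118.9 → 119

119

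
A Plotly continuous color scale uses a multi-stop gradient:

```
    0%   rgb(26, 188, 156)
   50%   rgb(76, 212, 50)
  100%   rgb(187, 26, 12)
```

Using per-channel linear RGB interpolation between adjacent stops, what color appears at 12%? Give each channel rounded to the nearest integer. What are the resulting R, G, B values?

(38, 194, 131)

12% lies between the 0% and 50% stops, so the local fraction is t = (12 − 0)/(50 − 0) = 12/50 ≈ 0.24.
R = 26 + 0.24 × (76 − 26) = 38 → 38
G = 188 + 0.24 × (212 − 188) = 193.76 → 194
B = 156 + 0.24 × (50 − 156) = 130.56 → 131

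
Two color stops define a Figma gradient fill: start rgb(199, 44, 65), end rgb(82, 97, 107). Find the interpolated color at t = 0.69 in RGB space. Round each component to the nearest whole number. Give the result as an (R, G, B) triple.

R = 199 + 0.69 × (82 − 199) = 199 + 0.69 × -117 = 118.27 → 118
G = 44 + 0.69 × (97 − 44) = 44 + 0.69 × 53 = 80.57 → 81
B = 65 + 0.69 × (107 − 65) = 65 + 0.69 × 42 = 93.98 → 94

(118, 81, 94)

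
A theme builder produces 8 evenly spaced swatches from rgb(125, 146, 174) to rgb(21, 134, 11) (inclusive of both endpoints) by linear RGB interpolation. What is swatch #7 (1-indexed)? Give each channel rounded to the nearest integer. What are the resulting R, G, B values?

(36, 136, 34)

With 8 swatches and endpoints inclusive, swatch 7 sits at t = (7 − 1)/(8 − 1) = 6/7 ≈ 0.8571.
R = 125 + 0.8571 × (21 − 125) = 35.862 → 36
G = 146 + 0.8571 × (134 − 146) = 135.715 → 136
B = 174 + 0.8571 × (11 − 174) = 34.293 → 34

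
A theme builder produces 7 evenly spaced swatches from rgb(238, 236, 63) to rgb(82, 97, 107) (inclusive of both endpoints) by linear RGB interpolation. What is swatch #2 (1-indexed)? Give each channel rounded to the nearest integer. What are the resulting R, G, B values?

(212, 213, 70)

With 7 swatches and endpoints inclusive, swatch 2 sits at t = (2 − 1)/(7 − 1) = 1/6 ≈ 0.1667.
R = 238 + 0.1667 × (82 − 238) = 211.995 → 212
G = 236 + 0.1667 × (97 − 236) = 212.829 → 213
B = 63 + 0.1667 × (107 − 63) = 70.335 → 70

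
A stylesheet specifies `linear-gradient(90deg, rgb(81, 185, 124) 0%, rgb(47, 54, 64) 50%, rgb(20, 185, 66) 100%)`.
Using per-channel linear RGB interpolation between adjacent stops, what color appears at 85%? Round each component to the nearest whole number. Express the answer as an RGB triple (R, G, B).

(28, 146, 65)

85% lies between the 50% and 100% stops, so the local fraction is t = (85 − 50)/(100 − 50) = 35/50 ≈ 0.7.
R = 47 + 0.7 × (20 − 47) = 28.1 → 28
G = 54 + 0.7 × (185 − 54) = 145.7 → 146
B = 64 + 0.7 × (66 − 64) = 65.4 → 65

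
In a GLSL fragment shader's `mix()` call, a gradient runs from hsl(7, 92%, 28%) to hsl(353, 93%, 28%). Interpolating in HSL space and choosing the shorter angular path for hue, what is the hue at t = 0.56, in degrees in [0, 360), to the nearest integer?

Hue: 353 − 7 = 346°, but |346| > 180 so the shorter arc goes the other way: Δh = 346 − 360 = -14°.
H = 7 + 0.56 × (-14) = -0.84 → -1 → -1 mod 360 = 359°

359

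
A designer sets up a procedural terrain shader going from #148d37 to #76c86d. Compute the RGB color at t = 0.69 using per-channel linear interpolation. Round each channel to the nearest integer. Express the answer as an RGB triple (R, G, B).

#148d37 → (20, 141, 55); #76c86d → (118, 200, 109).
R = 20 + 0.69 × (118 − 20) = 20 + 0.69 × 98 = 87.62 → 88
G = 141 + 0.69 × (200 − 141) = 141 + 0.69 × 59 = 181.71 → 182
B = 55 + 0.69 × (109 − 55) = 55 + 0.69 × 54 = 92.26 → 92
So the blended color is (88, 182, 92), about #58b65c.

(88, 182, 92)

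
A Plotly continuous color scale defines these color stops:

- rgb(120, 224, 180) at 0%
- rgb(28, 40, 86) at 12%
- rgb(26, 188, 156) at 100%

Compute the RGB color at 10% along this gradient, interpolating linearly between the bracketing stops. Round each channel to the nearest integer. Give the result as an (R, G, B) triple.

(43, 71, 102)

10% lies between the 0% and 12% stops, so the local fraction is t = (10 − 0)/(12 − 0) = 10/12 ≈ 0.8333.
R = 120 + 0.8333 × (28 − 120) = 43.336 → 43
G = 224 + 0.8333 × (40 − 224) = 70.673 → 71
B = 180 + 0.8333 × (86 − 180) = 101.67 → 102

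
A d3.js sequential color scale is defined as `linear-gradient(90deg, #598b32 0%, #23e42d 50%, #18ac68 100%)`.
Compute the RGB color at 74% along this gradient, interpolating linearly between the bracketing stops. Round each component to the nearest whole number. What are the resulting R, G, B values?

(30, 201, 73)

74% lies between the 50% and 100% stops, so the local fraction is t = (74 − 50)/(100 − 50) = 24/50 ≈ 0.48.
#23e42d → (35, 228, 45); #18ac68 → (24, 172, 104).
R = 35 + 0.48 × (24 − 35) = 29.72 → 30
G = 228 + 0.48 × (172 − 228) = 201.12 → 201
B = 45 + 0.48 × (104 − 45) = 73.32 → 73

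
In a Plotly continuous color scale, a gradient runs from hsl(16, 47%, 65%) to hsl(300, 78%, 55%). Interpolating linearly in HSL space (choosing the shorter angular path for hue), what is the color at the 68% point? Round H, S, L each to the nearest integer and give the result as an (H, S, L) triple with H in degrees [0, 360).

(324, 68, 58)

Hue: 300 − 16 = 284°, but |284| > 180 so the shorter arc goes the other way: Δh = 284 − 360 = -76°.
H = 16 + 0.68 × (-76) = -35.68 → -36 → -36 mod 360 = 324°
S = 47 + 0.68 × (78 − 47) = 68.08 → 68%
L = 65 + 0.68 × (55 − 65) = 58.2 → 58%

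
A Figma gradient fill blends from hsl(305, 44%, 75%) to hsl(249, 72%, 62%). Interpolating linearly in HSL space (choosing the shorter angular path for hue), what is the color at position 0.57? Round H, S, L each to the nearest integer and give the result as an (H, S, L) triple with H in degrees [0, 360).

(273, 60, 68)

Hue arc: Δh = 249 − 305 = -56° (|Δh| ≤ 180, already the shorter path).
H = 305 + 0.57 × (-56) = 273.08 → 273°
S = 44 + 0.57 × (72 − 44) = 59.96 → 60%
L = 75 + 0.57 × (62 − 75) = 67.59 → 68%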